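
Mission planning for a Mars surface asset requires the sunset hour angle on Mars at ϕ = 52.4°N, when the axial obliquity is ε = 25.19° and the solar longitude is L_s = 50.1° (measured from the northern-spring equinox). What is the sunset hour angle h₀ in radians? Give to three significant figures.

Solar declination: sin δ = sin ε · sin L_s = sin 25.19° × sin 50.1° = 0.32652, so δ = +19.058°.
cos h₀ = −tan ϕ · tan δ = −tan(+52.4°) × tan(+19.058°) = -0.4486, so h₀ = 2.0360 rad = 116.65°.

h₀ = 2.04 rad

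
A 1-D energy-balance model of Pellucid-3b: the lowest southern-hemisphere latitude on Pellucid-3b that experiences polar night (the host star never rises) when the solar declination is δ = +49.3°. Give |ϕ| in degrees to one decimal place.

|ϕ| = 40.7°

Polar night requires cos h₀ = −tan ϕ tan δ ≥ 1, i.e. tan ϕ tan δ ≤ −1.
The boundary is |tan ϕ| · |tan δ| = 1, so |ϕ| = 90° − |δ| = 90° − 49.3° = 40.7° in the southern hemisphere.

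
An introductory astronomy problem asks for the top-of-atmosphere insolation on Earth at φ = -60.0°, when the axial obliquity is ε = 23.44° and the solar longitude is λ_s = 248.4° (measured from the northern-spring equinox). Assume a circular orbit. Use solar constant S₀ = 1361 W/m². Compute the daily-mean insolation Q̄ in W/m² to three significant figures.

Q̄ ≈ 469 W/m²

Solar declination: sin δ = sin ε · sin λ_s = sin 23.44° × sin 248.4° = -0.36985, so δ = -21.707°.
cos H₀ = −tan(-60.0°) tan(-21.707°) = -0.6895, H₀ = 2.3316 rad.
Bracket: H₀ sin φ sin δ + cos φ cos δ sin H₀ = 2.3316×-0.86603×-0.36985 + 0.50000×0.92909×0.72429 = 0.746814 + 0.336465 = 1.083279.
Q̄ = (S₀/π) × [bracket] = (1361/π) × 1.083279 = 469.3 W/m².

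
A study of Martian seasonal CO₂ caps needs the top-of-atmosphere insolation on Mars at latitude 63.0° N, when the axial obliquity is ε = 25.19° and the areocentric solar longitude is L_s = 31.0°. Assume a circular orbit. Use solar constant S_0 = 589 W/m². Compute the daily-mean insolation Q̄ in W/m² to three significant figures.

sin δ = sin 25.19° × sin 31.0° = 0.21921, so δ = +12.663°.
cos h₀ = −tan(+63.0°) tan(+12.663°) = -0.4410, h₀ = 2.0275 rad.
Bracket: h₀ sin ϕ sin δ + cos ϕ cos δ sin h₀ = 2.0275×0.89101×0.21921 + 0.45399×0.97568×0.89753 = 0.396008 + 0.397560 = 0.793568.
Q̄ = (S_0/π) × [bracket] = (589/π) × 0.793568 = 148.8 W/m².

Q̄ ≈ 149 W/m²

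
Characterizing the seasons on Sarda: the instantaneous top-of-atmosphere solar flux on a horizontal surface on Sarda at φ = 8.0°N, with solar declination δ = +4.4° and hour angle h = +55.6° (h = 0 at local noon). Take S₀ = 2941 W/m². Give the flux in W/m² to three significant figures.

cos θ_z = sin φ sin δ + cos φ cos δ cos h = 0.010677 + 0.557820 = 0.568497.
Flux = S₀ · cos θ_z = 2941 × 0.568497 = 1672 W/m².

1.67e+03 W/m²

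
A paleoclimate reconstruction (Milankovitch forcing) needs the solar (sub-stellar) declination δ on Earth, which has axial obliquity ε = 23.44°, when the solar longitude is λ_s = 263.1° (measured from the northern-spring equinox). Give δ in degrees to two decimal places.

δ = -23.26°

sin δ = sin ε · sin λ_s = sin 23.44° × sin 263.1° = -0.394907.
δ = arcsin(-0.394907) = -23.26°.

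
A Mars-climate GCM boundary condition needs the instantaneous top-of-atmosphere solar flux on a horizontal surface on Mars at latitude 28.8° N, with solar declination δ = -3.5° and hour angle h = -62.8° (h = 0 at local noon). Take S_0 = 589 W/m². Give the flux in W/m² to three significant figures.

218 W/m²

cos θ_z = sin ϕ sin δ + cos ϕ cos δ cos h = -0.029410 + 0.399811 = 0.370401.
Flux = S_0 · cos θ_z = 589 × 0.370401 = 218.2 W/m².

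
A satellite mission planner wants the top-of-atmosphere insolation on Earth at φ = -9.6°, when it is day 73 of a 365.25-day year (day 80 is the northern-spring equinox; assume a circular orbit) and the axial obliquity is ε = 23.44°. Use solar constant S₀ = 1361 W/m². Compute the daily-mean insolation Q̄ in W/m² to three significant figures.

Q̄ ≈ 432 W/m²

Solar longitude: λ_s = 360° × (73 − 80)/365.25 = -6.899°, i.e. -6.899° + 360° = 353.101°.
sin δ = sin 23.44° × sin 353.101° = -0.04778, so δ = -2.739°.
cos H₀ = −tan(-9.6°) tan(-2.739°) = -0.0081, H₀ = 1.5789 rad.
Bracket: H₀ sin φ sin δ + cos φ cos δ sin H₀ = 1.5789×-0.16677×-0.04778 + 0.98600×0.99886×0.99997 = 0.012581 + 0.984846 = 0.997427.
Q̄ = (S₀/π) × [bracket] = (1361/π) × 0.997427 = 432.1 W/m².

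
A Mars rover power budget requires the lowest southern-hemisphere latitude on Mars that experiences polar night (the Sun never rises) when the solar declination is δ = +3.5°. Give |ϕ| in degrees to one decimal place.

Polar night requires cos h₀ = −tan ϕ tan δ ≥ 1, i.e. tan ϕ tan δ ≤ −1.
The boundary is |tan ϕ| · |tan δ| = 1, so |ϕ| = 90° − |δ| = 90° − 3.5° = 86.5° in the southern hemisphere.

|ϕ| = 86.5°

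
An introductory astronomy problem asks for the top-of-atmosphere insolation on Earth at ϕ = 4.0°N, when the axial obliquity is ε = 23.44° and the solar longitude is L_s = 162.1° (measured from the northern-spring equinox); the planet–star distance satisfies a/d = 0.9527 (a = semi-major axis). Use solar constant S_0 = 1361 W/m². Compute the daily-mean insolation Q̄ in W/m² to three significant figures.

Solar declination: sin δ = sin ε · sin L_s = sin 23.44° × sin 162.1° = 0.12226, so δ = +7.023°.
cos h₀ = −tan(+4.0°) tan(+7.023°) = -0.0086, h₀ = 1.5794 rad.
Bracket: h₀ sin ϕ sin δ + cos ϕ cos δ sin h₀ = 1.5794×0.06976×0.12226 + 0.99756×0.99250×0.99996 = 0.013470 + 0.990039 = 1.003509.
Inverse-square distance factor (a/d)² = 0.9527² = 0.907637.
Q̄ = (S_0/π) × 0.907637 × [bracket] = (1361/π) × 0.907637 × 1.003509 = 394.6 W/m².

Q̄ ≈ 395 W/m²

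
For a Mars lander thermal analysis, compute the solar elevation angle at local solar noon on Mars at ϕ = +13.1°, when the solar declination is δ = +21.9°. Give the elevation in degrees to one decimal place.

At local noon the hour angle is zero, so the zenith angle equals |ϕ − δ| = |+13.1° − (+21.900°)| = 8.800°.
Elevation = 90° − 8.800° = 81.2°.

81.2°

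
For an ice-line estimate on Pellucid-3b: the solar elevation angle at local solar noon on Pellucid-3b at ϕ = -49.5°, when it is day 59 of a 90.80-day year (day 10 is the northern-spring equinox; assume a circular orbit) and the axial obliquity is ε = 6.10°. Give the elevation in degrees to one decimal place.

42.0°

Solar longitude: L_s = 360° × (59 − 10)/90.80 = 194.273°.
sin δ = sin 6.10° × sin 194.273° = -0.02620, so δ = -1.501°.
At local noon the hour angle is zero, so the zenith angle equals |ϕ − δ| = |-49.5° − (-1.501°)| = 47.999°.
Elevation = 90° − 47.999° = 42.0°.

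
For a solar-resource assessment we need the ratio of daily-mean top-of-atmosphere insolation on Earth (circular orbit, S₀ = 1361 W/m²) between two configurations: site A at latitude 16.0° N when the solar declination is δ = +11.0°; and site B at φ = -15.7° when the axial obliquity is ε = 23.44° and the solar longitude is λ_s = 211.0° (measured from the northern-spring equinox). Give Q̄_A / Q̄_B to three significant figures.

Q̄_A / Q̄_B ≈ 0.997

— Configuration A (φ=+16.0°):
cos H₀ = −tan(+16.0°) tan(+11.000°) = -0.0557, H₀ = 1.6266 rad.
Bracket: H₀ sin φ sin δ + cos φ cos δ sin H₀ = 1.6266×0.27564×0.19081 + 0.96126×0.98163×0.99845 = 0.085551 + 0.942139 = 1.027690.
Q̄ = (S₀/π) × [bracket] = (1361/π) × 1.027690 = 445.22 W/m².
— Configuration B (φ=-15.7°):
Solar declination: sin δ = sin ε · sin λ_s = sin 23.44° × sin 211.0° = -0.20488, so δ = -11.822°.
cos H₀ = −tan(-15.7°) tan(-11.822°) = -0.0588, H₀ = 1.6297 rad.
Bracket: H₀ sin φ sin δ + cos φ cos δ sin H₀ = 1.6297×-0.27060×-0.20488 + 0.96269×0.97879×0.99827 = 0.090351 + 0.940641 = 1.030992.
Q̄ = (S₀/π) × [bracket] = (1361/π) × 1.030992 = 446.65 W/m².
Ratio Q̄_A / Q̄_B = 445.22 / 446.65 = 0.9968.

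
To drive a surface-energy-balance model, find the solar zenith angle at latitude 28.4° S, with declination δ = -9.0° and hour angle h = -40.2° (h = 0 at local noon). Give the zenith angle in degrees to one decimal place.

cos θ_z = sin φ sin δ + cos φ cos δ cos h = 0.074404 + 0.663600 = 0.738004.
θ_z = arccos(0.738004) = 42.4°.

θ_z = 42.4°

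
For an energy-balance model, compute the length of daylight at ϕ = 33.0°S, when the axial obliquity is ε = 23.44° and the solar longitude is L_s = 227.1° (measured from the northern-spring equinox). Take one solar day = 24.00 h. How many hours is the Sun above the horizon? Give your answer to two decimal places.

Solar declination: sin δ = sin ε · sin L_s = sin 23.44° × sin 227.1° = -0.29140, so δ = -16.942°.
cos h₀ = −tan ϕ · tan δ = −tan(-33.0°) × tan(-16.942°) = -0.1978, so h₀ = 1.7699 rad = 101.41°.
Daylight = 2h₀/(2π) × 24.00 h = (1.7699/π) × 24.00 = 13.52 h.

13.52 h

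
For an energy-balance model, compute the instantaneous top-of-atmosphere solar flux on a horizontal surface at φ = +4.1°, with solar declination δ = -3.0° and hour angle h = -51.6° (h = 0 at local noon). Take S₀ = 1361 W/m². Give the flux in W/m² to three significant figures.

cos θ_z = sin φ sin δ + cos φ cos δ cos h = -0.003742 + 0.618709 = 0.614967.
Flux = S₀ · cos θ_z = 1361 × 0.614967 = 837.0 W/m².

837 W/m²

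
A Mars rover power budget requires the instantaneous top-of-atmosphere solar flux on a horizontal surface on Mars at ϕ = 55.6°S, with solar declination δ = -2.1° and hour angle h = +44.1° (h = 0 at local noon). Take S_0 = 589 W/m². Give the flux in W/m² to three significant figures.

cos θ_z = sin ϕ sin δ + cos ϕ cos δ cos h = 0.030235 + 0.405445 = 0.435680.
Flux = S_0 · cos θ_z = 589 × 0.435680 = 256.6 W/m².

257 W/m²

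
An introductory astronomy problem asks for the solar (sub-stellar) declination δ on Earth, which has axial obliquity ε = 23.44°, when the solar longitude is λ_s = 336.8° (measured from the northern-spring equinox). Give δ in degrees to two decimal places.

δ = -9.02°

sin δ = sin ε · sin λ_s = sin 23.44° × sin 336.8° = -0.156706.
δ = arcsin(-0.156706) = -9.02°.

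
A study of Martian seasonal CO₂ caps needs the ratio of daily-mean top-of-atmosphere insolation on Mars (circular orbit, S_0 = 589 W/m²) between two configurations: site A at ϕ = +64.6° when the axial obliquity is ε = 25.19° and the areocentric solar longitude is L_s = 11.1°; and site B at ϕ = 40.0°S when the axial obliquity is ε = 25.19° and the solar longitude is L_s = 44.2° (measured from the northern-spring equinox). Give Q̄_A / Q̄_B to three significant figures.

— Configuration A (ϕ=+64.6°):
sin δ = sin 25.19° × sin 11.1° = 0.08194, so δ = +4.700°.
cos h₀ = −tan(+64.6°) tan(+4.700°) = -0.1732, h₀ = 1.7448 rad.
Bracket: h₀ sin ϕ sin δ + cos ϕ cos δ sin h₀ = 1.7448×0.90334×0.08194 + 0.42894×0.99664×0.98490 = 0.129150 + 0.421044 = 0.550194.
Q̄ = (S_0/π) × [bracket] = (589/π) × 0.550194 = 103.15 W/m².
— Configuration B (ϕ=-40.0°):
Solar declination: sin δ = sin ε · sin L_s = sin 25.19° × sin 44.2° = 0.29673, so δ = +17.261°.
cos h₀ = −tan(-40.0°) tan(+17.261°) = 0.2607, h₀ = 1.3070 rad.
Bracket: h₀ sin ϕ sin δ + cos ϕ cos δ sin h₀ = 1.3070×-0.64279×0.29673 + 0.76604×0.95496×0.96541 = -0.249291 + 0.706234 = 0.456943.
Q̄ = (S_0/π) × [bracket] = (589/π) × 0.456943 = 85.670 W/m².
Ratio Q̄_A / Q̄_B = 103.15 / 85.670 = 1.204.

Q̄_A / Q̄_B ≈ 1.20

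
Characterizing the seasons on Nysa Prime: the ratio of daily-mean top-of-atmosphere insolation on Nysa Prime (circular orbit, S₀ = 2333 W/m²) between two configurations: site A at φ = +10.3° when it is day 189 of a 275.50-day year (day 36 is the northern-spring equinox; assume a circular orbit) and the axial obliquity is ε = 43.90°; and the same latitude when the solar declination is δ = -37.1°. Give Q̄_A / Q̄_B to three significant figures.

— Configuration A (φ=+10.3°):
Solar longitude: λ_s = 360° × (189 − 36)/275.50 = 199.927°.
sin δ = sin 43.90° × sin 199.927° = -0.23633, so δ = -13.670°.
cos H₀ = −tan(+10.3°) tan(-13.670°) = 0.0442, H₀ = 1.5266 rad.
Bracket: H₀ sin φ sin δ + cos φ cos δ sin H₀ = 1.5266×0.17880×-0.23633 + 0.98389×0.97167×0.99902 = -0.064508 + 0.955080 = 0.890572.
Q̄ = (S₀/π) × [bracket] = (2333/π) × 0.890572 = 661.35 W/m².
— Configuration B (φ=+10.3°):
cos H₀ = −tan(+10.3°) tan(-37.100°) = 0.1374, H₀ = 1.4329 rad.
Bracket: H₀ sin φ sin δ + cos φ cos δ sin H₀ = 1.4329×0.17880×-0.60321 + 0.98389×0.79758×0.99051 = -0.154544 + 0.777284 = 0.622740.
Q̄ = (S₀/π) × [bracket] = (2333/π) × 0.622740 = 462.46 W/m².
Ratio Q̄_A / Q̄_B = 661.35 / 462.46 = 1.430.

Q̄_A / Q̄_B ≈ 1.43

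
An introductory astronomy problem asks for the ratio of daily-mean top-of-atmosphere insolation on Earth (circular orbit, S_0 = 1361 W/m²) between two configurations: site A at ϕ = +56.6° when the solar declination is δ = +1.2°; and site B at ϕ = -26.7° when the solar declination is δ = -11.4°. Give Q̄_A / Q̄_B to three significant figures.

Q̄_A / Q̄_B ≈ 0.567

— Configuration A (ϕ=+56.6°):
cos h₀ = −tan(+56.6°) tan(+1.200°) = -0.0318, h₀ = 1.6026 rad.
Bracket: h₀ sin ϕ sin δ + cos ϕ cos δ sin h₀ = 1.6026×0.83485×0.02094 + 0.55048×0.99978×0.99950 = 0.028016 + 0.550084 = 0.578100.
Q̄ = (S_0/π) × [bracket] = (1361/π) × 0.578100 = 250.44 W/m².
— Configuration B (ϕ=-26.7°):
cos h₀ = −tan(-26.7°) tan(-11.400°) = -0.1014, h₀ = 1.6724 rad.
Bracket: h₀ sin ϕ sin δ + cos ϕ cos δ sin h₀ = 1.6724×-0.44932×-0.19766 + 0.89337×0.98027×0.99484 = 0.148530 + 0.871225 = 1.019755.
Q̄ = (S_0/π) × [bracket] = (1361/π) × 1.019755 = 441.78 W/m².
Ratio Q̄_A / Q̄_B = 250.44 / 441.78 = 0.5669.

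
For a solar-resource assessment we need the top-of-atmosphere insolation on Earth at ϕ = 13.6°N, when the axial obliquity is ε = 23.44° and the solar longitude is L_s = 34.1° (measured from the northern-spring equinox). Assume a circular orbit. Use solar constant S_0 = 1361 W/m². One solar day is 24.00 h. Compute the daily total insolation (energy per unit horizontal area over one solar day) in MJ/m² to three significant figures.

38.6 MJ/m²

Solar declination: sin δ = sin ε · sin L_s = sin 23.44° × sin 34.1° = 0.22302, so δ = +12.886°.
cos h₀ = −tan(+13.6°) tan(+12.886°) = -0.0553, h₀ = 1.6262 rad.
Bracket: h₀ sin ϕ sin δ + cos ϕ cos δ sin h₀ = 1.6262×0.23514×0.22302 + 0.97196×0.97481×0.99847 = 0.085279 + 0.946027 = 1.031306.
Q̄ = (S_0/π) × [bracket] = (1361/π) × 1.031306 = 446.78 W/m².
Daily total = Q̄ × 24.00 h × 3600 s/h = 446.78 × 24.00 × 3600 / 10⁶ = 38.60 MJ/m².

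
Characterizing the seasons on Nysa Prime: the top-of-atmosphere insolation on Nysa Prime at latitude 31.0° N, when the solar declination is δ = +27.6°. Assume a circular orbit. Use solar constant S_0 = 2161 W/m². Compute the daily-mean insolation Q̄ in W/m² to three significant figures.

cos h₀ = −tan(+31.0°) tan(+27.600°) = -0.3141, h₀ = 1.8903 rad.
Bracket: h₀ sin ϕ sin δ + cos ϕ cos δ sin h₀ = 1.8903×0.51504×0.46330 + 0.85717×0.88620×0.94938 = 0.451060 + 0.721172 = 1.172232.
Q̄ = (S_0/π) × [bracket] = (2161/π) × 1.172232 = 806.3 W/m².

Q̄ ≈ 806 W/m²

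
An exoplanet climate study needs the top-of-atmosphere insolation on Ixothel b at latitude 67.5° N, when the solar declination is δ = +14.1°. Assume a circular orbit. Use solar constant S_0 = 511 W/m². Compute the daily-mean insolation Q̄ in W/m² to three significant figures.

Q̄ ≈ 129 W/m²

cos h₀ = −tan(+67.5°) tan(+14.100°) = -0.6064, h₀ = 2.2223 rad.
Bracket: h₀ sin ϕ sin δ + cos ϕ cos δ sin h₀ = 2.2223×0.92388×0.24362 + 0.38268×0.96987×0.79515 = 0.500186 + 0.295120 = 0.795306.
Q̄ = (S_0/π) × [bracket] = (511/π) × 0.795306 = 129.4 W/m².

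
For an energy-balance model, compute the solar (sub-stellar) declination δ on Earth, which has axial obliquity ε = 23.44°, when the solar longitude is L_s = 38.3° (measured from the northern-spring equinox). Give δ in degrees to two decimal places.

δ = +14.27°

sin δ = sin ε · sin L_s = sin 23.44° × sin 38.3° = 0.246541.
δ = arcsin(0.246541) = +14.27°.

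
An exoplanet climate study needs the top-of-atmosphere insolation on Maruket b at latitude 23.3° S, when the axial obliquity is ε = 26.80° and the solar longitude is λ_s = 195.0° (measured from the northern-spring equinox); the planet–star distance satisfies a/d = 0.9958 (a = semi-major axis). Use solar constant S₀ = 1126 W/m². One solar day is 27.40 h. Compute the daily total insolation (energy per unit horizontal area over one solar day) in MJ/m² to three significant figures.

Solar declination: sin δ = sin ε · sin λ_s = sin 26.80° × sin 195.0° = -0.11670, so δ = -6.701°.
cos H₀ = −tan(-23.3°) tan(-6.701°) = -0.0506, H₀ = 1.6214 rad.
Bracket: H₀ sin φ sin δ + cos φ cos δ sin H₀ = 1.6214×-0.39555×-0.11670 + 0.91845×0.99317×0.99872 = 0.074845 + 0.911009 = 0.985854.
Inverse-square distance factor (a/d)² = 0.9958² = 0.991618.
Q̄ = (S₀/π) × 0.991618 × [bracket] = (1126/π) × 0.991618 × 0.985854 = 350.39 W/m².
Daily total = Q̄ × 27.40 h × 3600 s/h = 350.39 × 27.40 × 3600 / 10⁶ = 34.56 MJ/m².

34.6 MJ/m²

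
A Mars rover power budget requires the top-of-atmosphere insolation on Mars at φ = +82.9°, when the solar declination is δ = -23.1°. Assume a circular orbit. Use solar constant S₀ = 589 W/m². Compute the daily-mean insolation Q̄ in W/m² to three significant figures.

Q̄ ≈ 0.00 W/m²

cos H₀ = −tan(+82.9°) tan(-23.100°) = 3.4244 ≥ 1 ⇒ polar night, H₀ = 0 and Q̄ = 0.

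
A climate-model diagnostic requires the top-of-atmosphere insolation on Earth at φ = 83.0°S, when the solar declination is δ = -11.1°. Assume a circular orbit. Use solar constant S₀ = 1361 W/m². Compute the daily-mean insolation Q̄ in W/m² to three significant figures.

cos H₀ = −tan(-83.0°) tan(-11.100°) = -1.5979 ≤ −1 ⇒ polar day, H₀ = π.
Bracket: H₀ sin φ sin δ + cos φ cos δ sin H₀ = 3.1416×-0.99255×-0.19252 + 0.12187×0.98129×0.00000 = 0.600315 + 0.000000 = 0.600315.
Q̄ = (S₀/π) × [bracket] = (1361/π) × 0.600315 = 260.1 W/m².

Q̄ ≈ 260 W/m²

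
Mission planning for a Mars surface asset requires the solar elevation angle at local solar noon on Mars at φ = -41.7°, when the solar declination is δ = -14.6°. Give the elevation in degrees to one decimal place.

62.9°

At local noon the hour angle is zero, so the zenith angle equals |φ − δ| = |-41.7° − (-14.600°)| = 27.100°.
Elevation = 90° − 27.100° = 62.9°.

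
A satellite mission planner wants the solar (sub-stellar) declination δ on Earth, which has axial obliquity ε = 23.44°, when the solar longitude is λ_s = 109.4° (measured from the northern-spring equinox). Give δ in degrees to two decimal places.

δ = +22.04°

sin δ = sin ε · sin λ_s = sin 23.44° × sin 109.4° = 0.375203.
δ = arcsin(0.375203) = +22.04°.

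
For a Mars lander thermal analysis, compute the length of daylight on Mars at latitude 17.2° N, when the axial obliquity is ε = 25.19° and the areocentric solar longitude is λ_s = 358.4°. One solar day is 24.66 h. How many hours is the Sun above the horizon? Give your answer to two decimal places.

sin δ = sin 25.19° × sin 358.4° = -0.01188, so δ = -0.681°.
cos H₀ = −tan φ · tan δ = −tan(+17.2°) × tan(-0.681°) = 0.0037, so H₀ = 1.5671 rad = 89.79°.
Daylight = 2H₀/(2π) × 24.66 h = (1.5671/π) × 24.66 = 12.30 h.

12.30 h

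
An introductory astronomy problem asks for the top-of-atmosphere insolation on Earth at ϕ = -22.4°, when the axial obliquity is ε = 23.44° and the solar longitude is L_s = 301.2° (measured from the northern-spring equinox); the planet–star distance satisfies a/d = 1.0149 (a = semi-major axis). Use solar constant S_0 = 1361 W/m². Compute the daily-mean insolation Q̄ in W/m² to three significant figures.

Solar declination: sin δ = sin ε · sin L_s = sin 23.44° × sin 301.2° = -0.34025, so δ = -19.892°.
cos h₀ = −tan(-22.4°) tan(-19.892°) = -0.1491, h₀ = 1.7205 rad.
Bracket: h₀ sin ϕ sin δ + cos ϕ cos δ sin h₀ = 1.7205×-0.38107×-0.34025 + 0.92455×0.94033×0.98882 = 0.223078 + 0.859662 = 1.082740.
Inverse-square distance factor (a/d)² = 1.0149² = 1.030022.
Q̄ = (S_0/π) × 1.030022 × [bracket] = (1361/π) × 1.030022 × 1.082740 = 483.1 W/m².

Q̄ ≈ 483 W/m²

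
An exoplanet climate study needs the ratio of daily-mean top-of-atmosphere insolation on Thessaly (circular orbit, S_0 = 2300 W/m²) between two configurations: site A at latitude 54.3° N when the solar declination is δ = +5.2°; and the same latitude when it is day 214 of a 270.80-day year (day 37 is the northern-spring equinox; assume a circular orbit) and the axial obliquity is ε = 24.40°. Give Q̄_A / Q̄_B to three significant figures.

— Configuration A (ϕ=+54.3°):
cos h₀ = −tan(+54.3°) tan(+5.200°) = -0.1266, h₀ = 1.6978 rad.
Bracket: h₀ sin ϕ sin δ + cos ϕ cos δ sin h₀ = 1.6978×0.81208×0.09063 + 0.58354×0.99588×0.99195 = 0.124956 + 0.576458 = 0.701414.
Q̄ = (S_0/π) × [bracket] = (2300/π) × 0.701414 = 513.51 W/m².
— Configuration B (ϕ=+54.3°):
Solar longitude: L_s = 360° × (214 − 37)/270.80 = 235.303°.
sin δ = sin 24.40° × sin 235.303° = -0.33964, so δ = -19.855°.
cos h₀ = −tan(+54.3°) tan(-19.855°) = 0.5025, h₀ = 1.0443 rad.
Bracket: h₀ sin ϕ sin δ + cos ϕ cos δ sin h₀ = 1.0443×0.81208×-0.33964 + 0.58354×0.94055×0.86456 = -0.288033 + 0.474512 = 0.186479.
Q̄ = (S_0/π) × [bracket] = (2300/π) × 0.186479 = 136.52 W/m².
Ratio Q̄_A / Q̄_B = 513.51 / 136.52 = 3.761.

Q̄_A / Q̄_B ≈ 3.76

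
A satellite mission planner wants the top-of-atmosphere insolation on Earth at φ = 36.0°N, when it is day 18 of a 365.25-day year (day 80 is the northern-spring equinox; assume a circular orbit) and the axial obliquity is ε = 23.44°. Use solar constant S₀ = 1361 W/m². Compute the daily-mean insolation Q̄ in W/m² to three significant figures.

Solar longitude: λ_s = 360° × (18 − 80)/365.25 = -61.109°, i.e. -61.109° + 360° = 298.891°.
sin δ = sin 23.44° × sin 298.891° = -0.34828, so δ = -20.382°.
cos H₀ = −tan(+36.0°) tan(-20.382°) = 0.2699, H₀ = 1.2975 rad.
Bracket: H₀ sin φ sin δ + cos φ cos δ sin H₀ = 1.2975×0.58779×-0.34828 + 0.80902×0.93739×0.96288 = -0.265618 + 0.730217 = 0.464599.
Q̄ = (S₀/π) × [bracket] = (1361/π) × 0.464599 = 201.3 W/m².

Q̄ ≈ 201 W/m²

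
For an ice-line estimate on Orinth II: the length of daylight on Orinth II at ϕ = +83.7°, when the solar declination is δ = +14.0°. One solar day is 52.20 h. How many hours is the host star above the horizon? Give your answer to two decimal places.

Sunrise equation: cos h₀ = −tan ϕ · tan δ = -2.2584 ≤ −1, so the host star never sets (polar day) and h₀ = π.
Daylight = 2h₀/(2π) × 52.20 h = (3.1416/π) × 52.20 = 52.20 h.

52.20 h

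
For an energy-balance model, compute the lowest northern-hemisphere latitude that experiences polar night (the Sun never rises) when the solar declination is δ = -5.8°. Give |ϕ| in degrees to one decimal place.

Polar night requires cos h₀ = −tan ϕ tan δ ≥ 1, i.e. tan ϕ tan δ ≤ −1.
The boundary is |tan ϕ| · |tan δ| = 1, so |ϕ| = 90° − |δ| = 90° − 5.8° = 84.2° in the northern hemisphere.

|ϕ| = 84.2°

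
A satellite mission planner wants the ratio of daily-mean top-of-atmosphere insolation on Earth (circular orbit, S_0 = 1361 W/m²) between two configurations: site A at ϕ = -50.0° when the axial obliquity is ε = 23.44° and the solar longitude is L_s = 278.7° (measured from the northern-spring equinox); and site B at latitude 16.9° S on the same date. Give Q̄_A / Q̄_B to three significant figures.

Q̄_A / Q̄_B ≈ 1.07

— Configuration A (ϕ=-50.0°):
Solar declination: sin δ = sin ε · sin L_s = sin 23.44° × sin 278.7° = -0.39321, so δ = -23.154°.
cos h₀ = −tan(-50.0°) tan(-23.154°) = -0.5097, h₀ = 2.1056 rad.
Bracket: h₀ sin ϕ sin δ + cos ϕ cos δ sin h₀ = 2.1056×-0.76604×-0.39321 + 0.64279×0.91945×0.86037 = 0.634237 + 0.508490 = 1.142727.
Q̄ = (S_0/π) × [bracket] = (1361/π) × 1.142727 = 495.05 W/m².
— Configuration B (ϕ=-16.9°):
cos h₀ = −tan(-16.9°) tan(-23.154°) = -0.1299, h₀ = 1.7011 rad.
Bracket: h₀ sin ϕ sin δ + cos ϕ cos δ sin h₀ = 1.7011×-0.29070×-0.39321 + 0.95681×0.91945×0.99152 = 0.194446 + 0.872279 = 1.066725.
Q̄ = (S_0/π) × [bracket] = (1361/π) × 1.066725 = 462.13 W/m².
Ratio Q̄_A / Q̄_B = 495.05 / 462.13 = 1.071.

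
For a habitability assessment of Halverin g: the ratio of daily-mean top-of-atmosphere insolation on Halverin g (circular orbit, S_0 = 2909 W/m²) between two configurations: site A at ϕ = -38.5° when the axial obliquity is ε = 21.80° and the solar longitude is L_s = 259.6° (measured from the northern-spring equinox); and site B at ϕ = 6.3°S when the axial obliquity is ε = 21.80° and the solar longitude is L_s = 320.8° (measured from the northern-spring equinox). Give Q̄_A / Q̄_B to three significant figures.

Q̄_A / Q̄_B ≈ 1.11

— Configuration A (ϕ=-38.5°):
Solar declination: sin δ = sin ε · sin L_s = sin 21.80° × sin 259.6° = -0.36527, so δ = -21.424°.
cos h₀ = −tan(-38.5°) tan(-21.424°) = -0.3121, h₀ = 1.8882 rad.
Bracket: h₀ sin ϕ sin δ + cos ϕ cos δ sin h₀ = 1.8882×-0.62251×-0.36527 + 0.78261×0.93090×0.95005 = 0.429347 + 0.692141 = 1.121488.
Q̄ = (S_0/π) × [bracket] = (2909/π) × 1.121488 = 1038.5 W/m².
— Configuration B (ϕ=-6.3°):
Solar declination: sin δ = sin ε · sin L_s = sin 21.80° × sin 320.8° = -0.23472, so δ = -13.575°.
cos h₀ = −tan(-6.3°) tan(-13.575°) = -0.0267, h₀ = 1.5975 rad.
Bracket: h₀ sin ϕ sin δ + cos ϕ cos δ sin h₀ = 1.5975×-0.10973×-0.23472 + 0.99396×0.97206×0.99964 = 0.041145 + 0.965841 = 1.006986.
Q̄ = (S_0/π) × [bracket] = (2909/π) × 1.006986 = 932.43 W/m².
Ratio Q̄_A / Q̄_B = 1038.5 / 932.43 = 1.114.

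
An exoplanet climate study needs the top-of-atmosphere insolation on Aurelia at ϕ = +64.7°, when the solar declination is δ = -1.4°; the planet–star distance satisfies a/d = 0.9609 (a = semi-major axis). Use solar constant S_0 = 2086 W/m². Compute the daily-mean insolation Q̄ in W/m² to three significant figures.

Q̄ ≈ 241 W/m²

cos h₀ = −tan(+64.7°) tan(-1.400°) = 0.0517, h₀ = 1.5191 rad.
Bracket: h₀ sin ϕ sin δ + cos ϕ cos δ sin h₀ = 1.5191×0.90408×-0.02443 + 0.42736×0.99970×0.99866 = -0.033552 + 0.426659 = 0.393107.
Inverse-square distance factor (a/d)² = 0.9609² = 0.923329.
Q̄ = (S_0/π) × 0.923329 × [bracket] = (2086/π) × 0.923329 × 0.393107 = 241.0 W/m².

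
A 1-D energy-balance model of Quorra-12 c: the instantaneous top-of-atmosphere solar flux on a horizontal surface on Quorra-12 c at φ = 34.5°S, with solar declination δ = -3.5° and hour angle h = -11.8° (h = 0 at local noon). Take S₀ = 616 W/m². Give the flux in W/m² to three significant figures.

cos θ_z = sin φ sin δ + cos φ cos δ cos h = 0.034578 + 0.805206 = 0.839784.
Flux = S₀ · cos θ_z = 616 × 0.839784 = 517.3 W/m².

517 W/m²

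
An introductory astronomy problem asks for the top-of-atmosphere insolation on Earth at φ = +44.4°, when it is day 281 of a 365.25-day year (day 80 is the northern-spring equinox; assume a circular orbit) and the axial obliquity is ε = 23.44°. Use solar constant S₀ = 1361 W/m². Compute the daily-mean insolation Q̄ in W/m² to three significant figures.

Solar longitude: λ_s = 360° × (281 − 80)/365.25 = 198.111°.
sin δ = sin 23.44° × sin 198.111° = -0.12366, so δ = -7.103°.
cos H₀ = −tan(+44.4°) tan(-7.103°) = 0.1220, H₀ = 1.4485 rad.
Bracket: H₀ sin φ sin δ + cos φ cos δ sin H₀ = 1.4485×0.69966×-0.12366 + 0.71447×0.99233×0.99253 = -0.125324 + 0.703694 = 0.578370.
Q̄ = (S₀/π) × [bracket] = (1361/π) × 0.578370 = 250.6 W/m².

Q̄ ≈ 251 W/m²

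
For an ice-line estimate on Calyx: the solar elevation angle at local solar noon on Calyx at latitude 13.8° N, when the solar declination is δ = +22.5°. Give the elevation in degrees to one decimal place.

81.3°

At local noon the hour angle is zero, so the zenith angle equals |φ − δ| = |+13.8° − (+22.500°)| = 8.700°.
Elevation = 90° − 8.700° = 81.3°.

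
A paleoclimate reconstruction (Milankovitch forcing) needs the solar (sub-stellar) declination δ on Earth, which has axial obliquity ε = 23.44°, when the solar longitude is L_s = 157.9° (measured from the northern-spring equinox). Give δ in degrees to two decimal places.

sin δ = sin ε · sin L_s = sin 23.44° × sin 157.9° = 0.149658.
δ = arcsin(0.149658) = +8.61°.

δ = +8.61°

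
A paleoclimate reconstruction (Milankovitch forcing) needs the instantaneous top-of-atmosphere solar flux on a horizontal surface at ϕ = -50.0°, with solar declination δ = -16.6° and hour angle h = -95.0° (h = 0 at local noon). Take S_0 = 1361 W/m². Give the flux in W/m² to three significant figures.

225 W/m²

cos θ_z = sin ϕ sin δ + cos ϕ cos δ cos h = 0.218850 + -0.053688 = 0.165162.
Flux = S_0 · cos θ_z = 1361 × 0.165162 = 224.8 W/m².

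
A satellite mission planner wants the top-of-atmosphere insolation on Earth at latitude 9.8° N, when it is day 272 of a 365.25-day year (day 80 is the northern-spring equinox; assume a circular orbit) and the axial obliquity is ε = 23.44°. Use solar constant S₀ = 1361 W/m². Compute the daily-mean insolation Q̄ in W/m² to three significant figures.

Q̄ ≈ 419 W/m²

Solar longitude: λ_s = 360° × (272 − 80)/365.25 = 189.240°.
sin δ = sin 23.44° × sin 189.240° = -0.06387, so δ = -3.662°.
cos H₀ = −tan(+9.8°) tan(-3.662°) = 0.0111, H₀ = 1.5597 rad.
Bracket: H₀ sin φ sin δ + cos φ cos δ sin H₀ = 1.5597×0.17021×-0.06387 + 0.98541×0.99796×0.99994 = -0.016956 + 0.983341 = 0.966385.
Q̄ = (S₀/π) × [bracket] = (1361/π) × 0.966385 = 418.7 W/m².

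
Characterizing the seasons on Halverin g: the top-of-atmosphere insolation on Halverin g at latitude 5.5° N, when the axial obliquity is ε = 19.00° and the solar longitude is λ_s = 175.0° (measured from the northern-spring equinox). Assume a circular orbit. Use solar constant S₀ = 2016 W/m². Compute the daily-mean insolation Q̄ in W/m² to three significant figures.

Solar declination: sin δ = sin ε · sin λ_s = sin 19.00° × sin 175.0° = 0.02838, so δ = +1.626°.
cos H₀ = −tan(+5.5°) tan(+1.626°) = -0.0027, H₀ = 1.5735 rad.
Bracket: H₀ sin φ sin δ + cos φ cos δ sin H₀ = 1.5735×0.09585×0.02838 + 0.99540×0.99960×1.00000 = 0.004280 + 0.995002 = 0.999282.
Q̄ = (S₀/π) × [bracket] = (2016/π) × 0.999282 = 641.3 W/m².

Q̄ ≈ 641 W/m²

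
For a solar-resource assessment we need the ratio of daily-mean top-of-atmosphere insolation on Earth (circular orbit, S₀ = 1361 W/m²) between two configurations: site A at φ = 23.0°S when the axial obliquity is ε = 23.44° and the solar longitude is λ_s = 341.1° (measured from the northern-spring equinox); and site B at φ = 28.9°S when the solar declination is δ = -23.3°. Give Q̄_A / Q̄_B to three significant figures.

— Configuration A (φ=-23.0°):
Solar declination: sin δ = sin ε · sin λ_s = sin 23.44° × sin 341.1° = -0.12885, so δ = -7.403°.
cos H₀ = −tan(-23.0°) tan(-7.403°) = -0.0552, H₀ = 1.6260 rad.
Bracket: H₀ sin φ sin δ + cos φ cos δ sin H₀ = 1.6260×-0.39073×-0.12885 + 0.92050×0.99166×0.99848 = 0.081862 + 0.911436 = 0.993298.
Q̄ = (S₀/π) × [bracket] = (1361/π) × 0.993298 = 430.32 W/m².
— Configuration B (φ=-28.9°):
cos H₀ = −tan(-28.9°) tan(-23.300°) = -0.2377, H₀ = 1.8108 rad.
Bracket: H₀ sin φ sin δ + cos φ cos δ sin H₀ = 1.8108×-0.48328×-0.39555 + 0.87546×0.91845×0.97133 = 0.346155 + 0.781014 = 1.127169.
Q̄ = (S₀/π) × [bracket] = (1361/π) × 1.127169 = 488.31 W/m².
Ratio Q̄_A / Q̄_B = 430.32 / 488.31 = 0.8812.

Q̄_A / Q̄_B ≈ 0.881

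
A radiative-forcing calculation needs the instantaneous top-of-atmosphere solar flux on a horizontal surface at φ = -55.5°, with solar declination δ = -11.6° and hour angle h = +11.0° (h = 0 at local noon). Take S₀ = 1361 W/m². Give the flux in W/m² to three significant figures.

cos θ_z = sin φ sin δ + cos φ cos δ cos h = 0.165714 + 0.544644 = 0.710358.
Flux = S₀ · cos θ_z = 1361 × 0.710358 = 966.8 W/m².

967 W/m²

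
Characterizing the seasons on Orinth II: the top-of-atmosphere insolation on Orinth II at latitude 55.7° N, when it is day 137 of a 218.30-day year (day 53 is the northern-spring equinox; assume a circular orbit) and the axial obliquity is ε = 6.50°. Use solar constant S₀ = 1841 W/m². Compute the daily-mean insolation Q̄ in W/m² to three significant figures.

Q̄ ≈ 388 W/m²

Solar longitude: λ_s = 360° × (137 − 53)/218.30 = 138.525°.
sin δ = sin 6.50° × sin 138.525° = 0.07497, so δ = +4.300°.
cos H₀ = −tan(+55.7°) tan(+4.300°) = -0.1102, H₀ = 1.6812 rad.
Bracket: H₀ sin φ sin δ + cos φ cos δ sin H₀ = 1.6812×0.82610×0.07497 + 0.56353×0.99719×0.99391 = 0.104121 + 0.558524 = 0.662645.
Q̄ = (S₀/π) × [bracket] = (1841/π) × 0.662645 = 388.3 W/m².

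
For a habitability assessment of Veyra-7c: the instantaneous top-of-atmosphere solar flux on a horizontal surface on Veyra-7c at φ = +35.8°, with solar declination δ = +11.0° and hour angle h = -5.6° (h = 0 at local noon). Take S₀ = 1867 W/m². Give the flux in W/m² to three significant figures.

cos θ_z = sin φ sin δ + cos φ cos δ cos h = 0.111615 + 0.792363 = 0.903978.
Flux = S₀ · cos θ_z = 1867 × 0.903978 = 1688 W/m².

1.69e+03 W/m²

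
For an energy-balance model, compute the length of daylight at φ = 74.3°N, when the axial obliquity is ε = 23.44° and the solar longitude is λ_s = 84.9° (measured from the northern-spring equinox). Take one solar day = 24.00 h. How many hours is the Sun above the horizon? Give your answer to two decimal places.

24.00 h

Solar declination: sin δ = sin ε · sin λ_s = sin 23.44° × sin 84.9° = 0.39621, so δ = +23.342°.
Sunrise equation: cos H₀ = −tan φ · tan δ = -1.5352 ≤ −1, so the Sun never sets (polar day) and H₀ = π.
Daylight = 2H₀/(2π) × 24.00 h = (3.1416/π) × 24.00 = 24.00 h.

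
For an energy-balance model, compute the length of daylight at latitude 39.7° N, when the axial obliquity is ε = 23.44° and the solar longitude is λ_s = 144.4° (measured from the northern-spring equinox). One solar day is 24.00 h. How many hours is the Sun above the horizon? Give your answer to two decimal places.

Solar declination: sin δ = sin ε · sin λ_s = sin 23.44° × sin 144.4° = 0.23156, so δ = +13.389°.
cos H₀ = −tan φ · tan δ = −tan(+39.7°) × tan(+13.389°) = -0.1976, so H₀ = 1.7697 rad = 101.40°.
Daylight = 2H₀/(2π) × 24.00 h = (1.7697/π) × 24.00 = 13.52 h.

13.52 h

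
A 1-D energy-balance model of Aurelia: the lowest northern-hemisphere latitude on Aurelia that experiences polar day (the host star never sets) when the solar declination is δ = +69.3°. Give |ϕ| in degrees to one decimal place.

Polar day requires cos h₀ = −tan ϕ tan δ ≤ −1, i.e. tan ϕ tan δ ≥ 1.
The boundary is |tan ϕ| · |tan δ| = 1, so |ϕ| = 90° − |δ| = 90° − 69.3° = 20.7° in the northern hemisphere.

|ϕ| = 20.7°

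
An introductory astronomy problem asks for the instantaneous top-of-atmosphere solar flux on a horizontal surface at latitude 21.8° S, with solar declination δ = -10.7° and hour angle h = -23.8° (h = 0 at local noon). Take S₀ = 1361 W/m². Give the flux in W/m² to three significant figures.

1.23e+03 W/m²

cos θ_z = sin φ sin δ + cos φ cos δ cos h = 0.068951 + 0.834756 = 0.903707.
Flux = S₀ · cos θ_z = 1361 × 0.903707 = 1230 W/m².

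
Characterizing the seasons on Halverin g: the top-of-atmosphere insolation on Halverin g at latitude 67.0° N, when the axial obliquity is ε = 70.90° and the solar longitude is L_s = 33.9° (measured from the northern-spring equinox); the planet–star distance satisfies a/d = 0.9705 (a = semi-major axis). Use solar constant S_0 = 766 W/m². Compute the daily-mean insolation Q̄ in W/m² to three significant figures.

Q̄ ≈ 350 W/m²

Solar declination: sin δ = sin ε · sin L_s = sin 70.90° × sin 33.9° = 0.52704, so δ = +31.806°.
cos h₀ = −tan(+67.0°) tan(+31.806°) = -1.4610 ≤ −1 ⇒ polar day, h₀ = π.
Bracket: h₀ sin ϕ sin δ + cos ϕ cos δ sin h₀ = 3.1416×0.92050×0.52704 + 0.39073×0.84984×0.00000 = 1.524117 + 0.000000 = 1.524117.
Inverse-square distance factor (a/d)² = 0.9705² = 0.941870.
Q̄ = (S_0/π) × 0.941870 × [bracket] = (766/π) × 0.941870 × 1.524117 = 350.0 W/m².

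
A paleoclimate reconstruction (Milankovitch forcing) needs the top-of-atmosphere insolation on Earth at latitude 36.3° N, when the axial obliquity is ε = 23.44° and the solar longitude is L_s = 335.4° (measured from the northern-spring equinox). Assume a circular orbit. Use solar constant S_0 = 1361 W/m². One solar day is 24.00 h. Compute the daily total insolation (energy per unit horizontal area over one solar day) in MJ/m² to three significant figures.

Solar declination: sin δ = sin ε · sin L_s = sin 23.44° × sin 335.4° = -0.16559, so δ = -9.532°.
cos h₀ = −tan(+36.3°) tan(-9.532°) = 0.1233, h₀ = 1.4471 rad.
Bracket: h₀ sin ϕ sin δ + cos ϕ cos δ sin h₀ = 1.4471×0.59201×-0.16559 + 0.80593×0.98619×0.99236 = -0.141861 + 0.788728 = 0.646867.
Q̄ = (S_0/π) × [bracket] = (1361/π) × 0.646867 = 280.24 W/m².
Daily total = Q̄ × 24.00 h × 3600 s/h = 280.24 × 24.00 × 3600 / 10⁶ = 24.21 MJ/m².

24.2 MJ/m²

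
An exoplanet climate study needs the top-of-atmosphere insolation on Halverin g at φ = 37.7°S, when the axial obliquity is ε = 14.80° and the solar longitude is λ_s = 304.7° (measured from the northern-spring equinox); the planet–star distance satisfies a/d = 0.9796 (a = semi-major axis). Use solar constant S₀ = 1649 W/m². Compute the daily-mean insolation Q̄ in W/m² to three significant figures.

Solar declination: sin δ = sin ε · sin λ_s = sin 14.80° × sin 304.7° = -0.21001, so δ = -12.123°.
cos H₀ = −tan(-37.7°) tan(-12.123°) = -0.1660, H₀ = 1.7376 rad.
Bracket: H₀ sin φ sin δ + cos φ cos δ sin H₀ = 1.7376×-0.61153×-0.21001 + 0.79122×0.97770×0.98612 = 0.223155 + 0.762839 = 0.985994.
Inverse-square distance factor (a/d)² = 0.9796² = 0.959616.
Q̄ = (S₀/π) × 0.959616 × [bracket] = (1649/π) × 0.959616 × 0.985994 = 496.6 W/m².

Q̄ ≈ 497 W/m²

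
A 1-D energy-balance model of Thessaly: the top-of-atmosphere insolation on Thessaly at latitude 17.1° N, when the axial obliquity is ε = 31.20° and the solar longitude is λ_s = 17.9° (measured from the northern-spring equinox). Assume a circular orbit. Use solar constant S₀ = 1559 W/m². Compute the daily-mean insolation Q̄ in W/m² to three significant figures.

Solar declination: sin δ = sin ε · sin λ_s = sin 31.20° × sin 17.9° = 0.15922, so δ = +9.162°.
cos H₀ = −tan(+17.1°) tan(+9.162°) = -0.0496, H₀ = 1.6204 rad.
Bracket: H₀ sin φ sin δ + cos φ cos δ sin H₀ = 1.6204×0.29404×0.15922 + 0.95579×0.98724×0.99877 = 0.075862 + 0.942433 = 1.018295.
Q̄ = (S₀/π) × [bracket] = (1559/π) × 1.018295 = 505.3 W/m².

Q̄ ≈ 505 W/m²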